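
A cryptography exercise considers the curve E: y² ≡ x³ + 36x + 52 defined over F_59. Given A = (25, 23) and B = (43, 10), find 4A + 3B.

First 4A:
Repeated addition: build up to 4A.
2A: tangent at (25, 23): λ = (3·25² + 36)/(2·23) ≡ 23/46. 46⁻¹ ≡ 9 (mod 59), so λ ≡ 23·9 ≡ 30.
  x = λ² - 25 - 25 = 900 - 50 ≡ 24; y = λ·(25 - 24) - 23 ≡ 7. → (24, 7)
3A: (24, 7) + (25, 23). λ = (23 - 7)/(25 - 24) ≡ 16/1 mod 59. 1⁻¹ ≡ 1 (mod 59) since 1·1 = 1 ≡ 1, so λ ≡ 16.
  x = λ² - 24 - 25 = 256 - 49 ≡ 30; y = λ·(24 - 30) - 7 ≡ 15. → (30, 15)
4A: (30, 15) + (25, 23). λ = (23 - 15)/(25 - 30) ≡ 8/54 mod 59. 54⁻¹ ≡ 47 (mod 59), so λ ≡ 22.
  x = λ² - 30 - 25 = 484 - 55 ≡ 16; y = λ·(30 - 16) - 15 ≡ 57. → (16, 57)
4A = (16, 57).
Next 3B:
Repeated addition: build up to 3B.
2B: tangent at (43, 10): λ = (3·43² + 36)/(2·10) ≡ 37/20. 20⁻¹ ≡ 3 (mod 59) since 20·3 = 60 ≡ 1, so λ ≡ 37·3 ≡ 52.
  x = λ² - 43 - 43 = 2704 - 86 ≡ 22; y = λ·(43 - 22) - 10 ≡ 20. → (22, 20)
3B: (22, 20) + (43, 10). λ = (10 - 20)/(43 - 22) ≡ 49/21 mod 59. 21⁻¹ ≡ 45 (mod 59), so λ ≡ 22.
  x = λ² - 22 - 43 = 484 - 65 ≡ 6; y = λ·(22 - 6) - 20 ≡ 37. → (6, 37)
3B = (6, 37).
Finally 4A + 3B:
(16, 57) + (6, 37). λ = (37 - 57)/(6 - 16) ≡ 39/49 mod 59. 49⁻¹ ≡ 53 (mod 59), so λ ≡ 2.
  x = λ² - 16 - 6 = 4 - 22 ≡ 41; y = λ·(16 - 41) - 57 ≡ 11. → (41, 11)

(41, 11)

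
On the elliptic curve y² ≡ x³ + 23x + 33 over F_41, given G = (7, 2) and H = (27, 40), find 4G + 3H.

(39, 26)

First 4G:
Double-and-add on 4 = (100)₂. Start with G = (7, 2) for the leading 1-bit.
double: tangent at (7, 2): λ = (3·7² + 23)/(2·2) ≡ 6/4. 4⁻¹ ≡ 31 (mod 41) since 4·31 = 124 ≡ 1, so λ ≡ 6·31 ≡ 22.
  x = λ² - 7 - 7 = 484 - 14 ≡ 19; y = λ·(7 - 19) - 2 ≡ 21. → (19, 21)
double: tangent at (19, 21): λ = (3·19² + 23)/(2·21) ≡ 40/1. 1⁻¹ ≡ 1 (mod 41), so λ ≡ 40·1 ≡ 40.
  x = λ² - 19 - 19 = 1600 - 38 ≡ 4; y = λ·(19 - 4) - 21 ≡ 5. → (4, 5)
4G = (4, 5).
Next 3H:
Repeated addition: build up to 3H.
2H: tangent at (27, 40): λ = (3·27² + 23)/(2·40) ≡ 37/39. 39⁻¹ ≡ 20 (mod 41), so λ ≡ 37·20 ≡ 2.
  x = λ² - 27 - 27 = 4 - 54 ≡ 32; y = λ·(27 - 32) - 40 ≡ 32. → (32, 32)
3H: (32, 32) + (27, 40). λ = (40 - 32)/(27 - 32) ≡ 8/36 mod 41. 36⁻¹ ≡ 8 (mod 41), so λ ≡ 23.
  x = λ² - 32 - 27 = 529 - 59 ≡ 19; y = λ·(32 - 19) - 32 ≡ 21. → (19, 21)
3H = (19, 21).
Finally 4G + 3H:
(4, 5) + (19, 21). λ = (21 - 5)/(19 - 4) ≡ 16/15 mod 41. 15⁻¹ ≡ 11 (mod 41), so λ ≡ 12.
  x = λ² - 4 - 19 = 144 - 23 ≡ 39; y = λ·(4 - 39) - 5 ≡ 26. → (39, 26)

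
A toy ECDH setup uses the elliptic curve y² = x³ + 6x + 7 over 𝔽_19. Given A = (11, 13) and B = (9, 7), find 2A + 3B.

(11, 13)

First 2A:
Repeated addition: build up to 2A.
2A: tangent at (11, 13): λ = (3·11² + 6)/(2·13) ≡ 8/7. 7⁻¹ ≡ 11 (mod 19) since 7·11 = 77 ≡ 1, so λ ≡ 8·11 ≡ 12.
  x = λ² - 11 - 11 = 144 - 22 ≡ 8; y = λ·(11 - 8) - 13 ≡ 4. → (8, 4)
2A = (8, 4).
Next 3B:
Repeated addition: build up to 3B.
2B: tangent at (9, 7): λ = (3·9² + 6)/(2·7) ≡ 2/14. 14⁻¹ ≡ 15 (mod 19), so λ ≡ 2·15 ≡ 11.
  x = λ² - 9 - 9 = 121 - 18 ≡ 8; y = λ·(9 - 8) - 7 ≡ 4. → (8, 4)
3B: (8, 4) + (9, 7). λ = (7 - 4)/(9 - 8) ≡ 3/1 mod 19. 1⁻¹ ≡ 1 (mod 19) since 1·1 = 1 ≡ 1, so λ ≡ 3.
  x = λ² - 8 - 9 = 9 - 17 ≡ 11; y = λ·(8 - 11) - 4 ≡ 6. → (11, 6)
3B = (11, 6).
Finally 2A + 3B:
(8, 4) + (11, 6). λ = (6 - 4)/(11 - 8) ≡ 2/3 mod 19. 3⁻¹ ≡ 13 (mod 19), so λ ≡ 7.
  x = λ² - 8 - 11 = 49 - 19 ≡ 11; y = λ·(8 - 11) - 4 ≡ 13. → (11, 13)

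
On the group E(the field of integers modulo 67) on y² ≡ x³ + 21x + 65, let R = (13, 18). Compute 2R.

tangent at (13, 18): λ = (3·13² + 21)/(2·18) ≡ 59/36. 36⁻¹ ≡ 54 (mod 67), so λ ≡ 59·54 ≡ 37.
  x = λ² - 13 - 13 = 1369 - 26 ≡ 3; y = λ·(13 - 3) - 18 ≡ 17. → (3, 17)

(3, 17)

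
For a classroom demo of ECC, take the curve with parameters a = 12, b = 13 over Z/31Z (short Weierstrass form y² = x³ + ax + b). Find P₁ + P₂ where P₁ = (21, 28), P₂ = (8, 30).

(20, 10)

(21, 28) + (8, 30). λ = (30 - 28)/(8 - 21) ≡ 2/18 mod 31. 18⁻¹ ≡ 19 (mod 31) since 18·19 = 342 ≡ 1, so λ ≡ 7.
  x = λ² - 21 - 8 = 49 - 29 ≡ 20; y = λ·(21 - 20) - 28 ≡ 10. → (20, 10)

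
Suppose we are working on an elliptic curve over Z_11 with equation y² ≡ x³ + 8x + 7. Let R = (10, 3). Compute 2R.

tangent at (10, 3): λ = (3·10² + 8)/(2·3) ≡ 0/6. 6⁻¹ ≡ 2 (mod 11), so λ ≡ 0·2 ≡ 0.
  x = λ² - 10 - 10 = 0 - 20 ≡ 2; y = λ·(10 - 2) - 3 ≡ 8. → (2, 8)

(2, 8)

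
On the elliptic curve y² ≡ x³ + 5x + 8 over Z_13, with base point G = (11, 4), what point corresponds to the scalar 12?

Repeated addition: build up to 12G.
2G: tangent at (11, 4): λ = (3·11² + 5)/(2·4) ≡ 4/8. 8⁻¹ ≡ 5 (mod 13) since 8·5 = 40 ≡ 1, so λ ≡ 4·5 ≡ 7.
  x = λ² - 11 - 11 = 49 - 22 ≡ 1; y = λ·(11 - 1) - 4 ≡ 1. → (1, 1)
3G: (1, 1) + (11, 4). λ = (4 - 1)/(11 - 1) ≡ 3/10 mod 13. 10⁻¹ ≡ 4 (mod 13) since 10·4 = 40 ≡ 1, so λ ≡ 12.
  x = λ² - 1 - 11 = 144 - 12 ≡ 2; y = λ·(1 - 2) - 1 ≡ 0. → (2, 0)
4G: (2, 0) + (11, 4). λ = (4 - 0)/(11 - 2) ≡ 4/9 mod 13. 9⁻¹ ≡ 3 (mod 13), so λ ≡ 12.
  x = λ² - 2 - 11 = 144 - 13 ≡ 1; y = λ·(2 - 1) - 0 ≡ 12. → (1, 12)
5G: (1, 12) + (11, 4). λ = (4 - 12)/(11 - 1) ≡ 5/10 mod 13. 10⁻¹ ≡ 4 (mod 13), so λ ≡ 7.
  x = λ² - 1 - 11 = 49 - 12 ≡ 11; y = λ·(1 - 11) - 12 ≡ 9. → (11, 9)
6G: (11, 9) + (11, 4): same x and y₁ ≡ -y₂, so the sum is the point at infinity.
7G: the point at infinity + (11, 4) = (11, 4) (identity).
8G: tangent at (11, 4): λ = (3·11² + 5)/(2·4) ≡ 4/8. 8⁻¹ ≡ 5 (mod 13) since 8·5 = 40 ≡ 1, so λ ≡ 4·5 ≡ 7.
  x = λ² - 11 - 11 = 49 - 22 ≡ 1; y = λ·(11 - 1) - 4 ≡ 1. → (1, 1)
9G: (1, 1) + (11, 4). λ = (4 - 1)/(11 - 1) ≡ 3/10 mod 13. 10⁻¹ ≡ 4 (mod 13), so λ ≡ 12.
  x = λ² - 1 - 11 = 144 - 12 ≡ 2; y = λ·(1 - 2) - 1 ≡ 0. → (2, 0)
10G: (2, 0) + (11, 4). λ = (4 - 0)/(11 - 2) ≡ 4/9 mod 13. 9⁻¹ ≡ 3 (mod 13), so λ ≡ 12.
  x = λ² - 2 - 11 = 144 - 13 ≡ 1; y = λ·(2 - 1) - 0 ≡ 12. → (1, 12)
11G: (1, 12) + (11, 4). λ = (4 - 12)/(11 - 1) ≡ 5/10 mod 13. 10⁻¹ ≡ 4 (mod 13) since 10·4 = 40 ≡ 1, so λ ≡ 7.
  x = λ² - 1 - 11 = 49 - 12 ≡ 11; y = λ·(1 - 11) - 12 ≡ 9. → (11, 9)
12G: (11, 9) + (11, 4): same x and y₁ ≡ -y₂, so the sum is the point at infinity.

O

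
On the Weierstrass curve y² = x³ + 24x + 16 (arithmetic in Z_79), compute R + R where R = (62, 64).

(70, 63)

tangent at (62, 64): λ = (3·62² + 24)/(2·64) ≡ 22/49. 49⁻¹ ≡ 50 (mod 79) since 49·50 = 2450 ≡ 1, so λ ≡ 22·50 ≡ 73.
  x = λ² - 62 - 62 = 5329 - 124 ≡ 70; y = λ·(62 - 70) - 64 ≡ 63. → (70, 63)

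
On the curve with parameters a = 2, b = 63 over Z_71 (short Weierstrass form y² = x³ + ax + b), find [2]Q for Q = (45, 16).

tangent at (45, 16): λ = (3·45² + 2)/(2·16) ≡ 42/32. 32⁻¹ ≡ 20 (mod 71) since 32·20 = 640 ≡ 1, so λ ≡ 42·20 ≡ 59.
  x = λ² - 45 - 45 = 3481 - 90 ≡ 54; y = λ·(45 - 54) - 16 ≡ 21. → (54, 21)

(54, 21)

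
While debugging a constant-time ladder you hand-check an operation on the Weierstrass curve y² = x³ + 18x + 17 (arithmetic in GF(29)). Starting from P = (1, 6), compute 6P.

(1, 23)

Double-and-add on 6 = (110)₂. Start with P = (1, 6) for the leading 1-bit.
double: tangent at (1, 6): λ = (3·1² + 18)/(2·6) ≡ 21/12. 12⁻¹ ≡ 17 (mod 29), so λ ≡ 21·17 ≡ 9.
  x = λ² - 1 - 1 = 81 - 2 ≡ 21; y = λ·(1 - 21) - 6 ≡ 17. → (21, 17)
add P: (21, 17) + (1, 6). λ = (6 - 17)/(1 - 21) ≡ 18/9 mod 29. 9⁻¹ ≡ 13 (mod 29) since 9·13 = 117 ≡ 1, so λ ≡ 2.
  x = λ² - 21 - 1 = 4 - 22 ≡ 11; y = λ·(21 - 11) - 17 ≡ 3. → (11, 3)
double: tangent at (11, 3): λ = (3·11² + 18)/(2·3) ≡ 4/6. 6⁻¹ ≡ 5 (mod 29), so λ ≡ 4·5 ≡ 20.
  x = λ² - 11 - 11 = 400 - 22 ≡ 1; y = λ·(11 - 1) - 3 ≡ 23. → (1, 23)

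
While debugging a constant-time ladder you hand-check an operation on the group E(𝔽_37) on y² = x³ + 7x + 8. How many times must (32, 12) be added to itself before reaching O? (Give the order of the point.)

10

2P: tangent at (32, 12): λ = (3·32² + 7)/(2·12) ≡ 8/24. 24⁻¹ ≡ 17 (mod 37) since 24·17 = 408 ≡ 1, so λ ≡ 8·17 ≡ 25.
  x = λ² - 32 - 32 = 625 - 64 ≡ 6; y = λ·(32 - 6) - 12 ≡ 9. → (6, 9)
3P: (6, 9) + (32, 12). λ = (12 - 9)/(32 - 6) ≡ 3/26 mod 37. 26⁻¹ ≡ 10 (mod 37) since 26·10 = 260 ≡ 1, so λ ≡ 30.
  x = λ² - 6 - 32 = 900 - 38 ≡ 11; y = λ·(6 - 11) - 9 ≡ 26. → (11, 26)
4P: (11, 26) + (32, 12). λ = (12 - 26)/(32 - 11) ≡ 23/21 mod 37. 21⁻¹ ≡ 30 (mod 37) since 21·30 = 630 ≡ 1, so λ ≡ 24.
  x = λ² - 11 - 32 = 576 - 43 ≡ 15; y = λ·(11 - 15) - 26 ≡ 26. → (15, 26)
5P: (15, 26) + (32, 12). λ = (12 - 26)/(32 - 15) ≡ 23/17 mod 37. 17⁻¹ ≡ 24 (mod 37), so λ ≡ 34.
  x = λ² - 15 - 32 = 1156 - 47 ≡ 36; y = λ·(15 - 36) - 26 ≡ 0. → (36, 0)
6P: (36, 0) + (32, 12). λ = (12 - 0)/(32 - 36) ≡ 12/33 mod 37. 33⁻¹ ≡ 9 (mod 37), so λ ≡ 34.
  x = λ² - 36 - 32 = 1156 - 68 ≡ 15; y = λ·(36 - 15) - 0 ≡ 11. → (15, 11)
7P: (15, 11) + (32, 12). λ = (12 - 11)/(32 - 15) ≡ 1/17 mod 37. 17⁻¹ ≡ 24 (mod 37), so λ ≡ 24.
  x = λ² - 15 - 32 = 576 - 47 ≡ 11; y = λ·(15 - 11) - 11 ≡ 11. → (11, 11)
8P: (11, 11) + (32, 12). λ = (12 - 11)/(32 - 11) ≡ 1/21 mod 37. 21⁻¹ ≡ 30 (mod 37) since 21·30 = 630 ≡ 1, so λ ≡ 30.
  x = λ² - 11 - 32 = 900 - 43 ≡ 6; y = λ·(11 - 6) - 11 ≡ 28. → (6, 28)
9P: (6, 28) + (32, 12). λ = (12 - 28)/(32 - 6) ≡ 21/26 mod 37. 26⁻¹ ≡ 10 (mod 37) since 26·10 = 260 ≡ 1, so λ ≡ 25.
  x = λ² - 6 - 32 = 625 - 38 ≡ 32; y = λ·(6 - 32) - 28 ≡ 25. → (32, 25)
10P: (32, 25) + (32, 12): same x and y₁ ≡ -y₂, so the sum is O.
10P = O, so the order is 10.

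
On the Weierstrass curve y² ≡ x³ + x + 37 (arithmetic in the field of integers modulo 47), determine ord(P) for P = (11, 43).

2P: tangent at (11, 43): λ = (3·11² + 1)/(2·43) ≡ 35/39. 39⁻¹ ≡ 41 (mod 47), so λ ≡ 35·41 ≡ 25.
  x = λ² - 11 - 11 = 625 - 22 ≡ 39; y = λ·(11 - 39) - 43 ≡ 9. → (39, 9)
3P: (39, 9) + (11, 43). λ = (43 - 9)/(11 - 39) ≡ 34/19 mod 47. 19⁻¹ ≡ 5 (mod 47) since 19·5 = 95 ≡ 1, so λ ≡ 29.
  x = λ² - 39 - 11 = 841 - 50 ≡ 39; y = λ·(39 - 39) - 9 ≡ 38. → (39, 38)
4P: (39, 38) + (11, 43). λ = (43 - 38)/(11 - 39) ≡ 5/19 mod 47. 19⁻¹ ≡ 5 (mod 47), so λ ≡ 25.
  x = λ² - 39 - 11 = 625 - 50 ≡ 11; y = λ·(39 - 11) - 38 ≡ 4. → (11, 4)
5P: (11, 4) + (11, 43): same x and y₁ ≡ -y₂, so the sum is O.
5P = O, so the order is 5.

5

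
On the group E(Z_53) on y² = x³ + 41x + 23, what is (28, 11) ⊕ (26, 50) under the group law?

(48, 8)

(28, 11) + (26, 50). λ = (50 - 11)/(26 - 28) ≡ 39/51 mod 53. 51⁻¹ ≡ 26 (mod 53) since 51·26 = 1326 ≡ 1, so λ ≡ 7.
  x = λ² - 28 - 26 = 49 - 54 ≡ 48; y = λ·(28 - 48) - 11 ≡ 8. → (48, 8)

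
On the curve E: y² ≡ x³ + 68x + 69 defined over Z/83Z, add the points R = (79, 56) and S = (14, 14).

(79, 56) + (14, 14). λ = (14 - 56)/(14 - 79) ≡ 41/18 mod 83. 18⁻¹ ≡ 60 (mod 83), so λ ≡ 53.
  x = λ² - 79 - 14 = 2809 - 93 ≡ 60; y = λ·(79 - 60) - 56 ≡ 38. → (60, 38)

(60, 38)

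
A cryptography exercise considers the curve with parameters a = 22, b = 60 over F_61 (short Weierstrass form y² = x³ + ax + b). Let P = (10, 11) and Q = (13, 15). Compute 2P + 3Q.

(14, 60)

First 2P:
Repeated addition: build up to 2P.
2P: tangent at (10, 11): λ = (3·10² + 22)/(2·11) ≡ 17/22. 22⁻¹ ≡ 25 (mod 61), so λ ≡ 17·25 ≡ 59.
  x = λ² - 10 - 10 = 3481 - 20 ≡ 45; y = λ·(10 - 45) - 11 ≡ 59. → (45, 59)
2P = (45, 59).
Next 3Q:
Repeated addition: build up to 3Q.
2Q: tangent at (13, 15): λ = (3·13² + 22)/(2·15) ≡ 41/30. 30⁻¹ ≡ 59 (mod 61), so λ ≡ 41·59 ≡ 40.
  x = λ² - 13 - 13 = 1600 - 26 ≡ 49; y = λ·(13 - 49) - 15 ≡ 9. → (49, 9)
3Q: (49, 9) + (13, 15). λ = (15 - 9)/(13 - 49) ≡ 6/25 mod 61. 25⁻¹ ≡ 22 (mod 61), so λ ≡ 10.
  x = λ² - 49 - 13 = 100 - 62 ≡ 38; y = λ·(49 - 38) - 9 ≡ 40. → (38, 40)
3Q = (38, 40).
Finally 2P + 3Q:
(45, 59) + (38, 40). λ = (40 - 59)/(38 - 45) ≡ 42/54 mod 61. 54⁻¹ ≡ 26 (mod 61) since 54·26 = 1404 ≡ 1, so λ ≡ 55.
  x = λ² - 45 - 38 = 3025 - 83 ≡ 14; y = λ·(45 - 14) - 59 ≡ 60. → (14, 60)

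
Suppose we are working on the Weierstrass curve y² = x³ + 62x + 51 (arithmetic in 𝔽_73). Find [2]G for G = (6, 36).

tangent at (6, 36): λ = (3·6² + 62)/(2·36) ≡ 24/72. 72⁻¹ ≡ 72 (mod 73), so λ ≡ 24·72 ≡ 49.
  x = λ² - 6 - 6 = 2401 - 12 ≡ 53; y = λ·(6 - 53) - 36 ≡ 70. → (53, 70)

(53, 70)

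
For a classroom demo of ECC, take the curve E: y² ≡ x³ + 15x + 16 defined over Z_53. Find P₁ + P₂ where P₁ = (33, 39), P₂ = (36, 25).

(47, 44)

(33, 39) + (36, 25). λ = (25 - 39)/(36 - 33) ≡ 39/3 mod 53. 3⁻¹ ≡ 18 (mod 53), so λ ≡ 13.
  x = λ² - 33 - 36 = 169 - 69 ≡ 47; y = λ·(33 - 47) - 39 ≡ 44. → (47, 44)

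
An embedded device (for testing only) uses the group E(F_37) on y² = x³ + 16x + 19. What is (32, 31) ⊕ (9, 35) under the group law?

(21, 25)

(32, 31) + (9, 35). λ = (35 - 31)/(9 - 32) ≡ 4/14 mod 37. 14⁻¹ ≡ 8 (mod 37) since 14·8 = 112 ≡ 1, so λ ≡ 32.
  x = λ² - 32 - 9 = 1024 - 41 ≡ 21; y = λ·(32 - 21) - 31 ≡ 25. → (21, 25)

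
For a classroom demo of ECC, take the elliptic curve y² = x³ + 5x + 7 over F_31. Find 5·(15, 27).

(30, 1)

Write Q = (15, 27).
Repeated addition: build up to 5Q.
2Q: tangent at (15, 27): λ = (3·15² + 5)/(2·27) ≡ 29/23. 23⁻¹ ≡ 27 (mod 31), so λ ≡ 29·27 ≡ 8.
  x = λ² - 15 - 15 = 64 - 30 ≡ 3; y = λ·(15 - 3) - 27 ≡ 7. → (3, 7)
3Q: (3, 7) + (15, 27). λ = (27 - 7)/(15 - 3) ≡ 20/12 mod 31. 12⁻¹ ≡ 13 (mod 31) since 12·13 = 156 ≡ 1, so λ ≡ 12.
  x = λ² - 3 - 15 = 144 - 18 ≡ 2; y = λ·(3 - 2) - 7 ≡ 5. → (2, 5)
4Q: (2, 5) + (15, 27). λ = (27 - 5)/(15 - 2) ≡ 22/13 mod 31. 13⁻¹ ≡ 12 (mod 31) since 13·12 = 156 ≡ 1, so λ ≡ 16.
  x = λ² - 2 - 15 = 256 - 17 ≡ 22; y = λ·(2 - 22) - 5 ≡ 16. → (22, 16)
5Q: (22, 16) + (15, 27). λ = (27 - 16)/(15 - 22) ≡ 11/24 mod 31. 24⁻¹ ≡ 22 (mod 31), so λ ≡ 25.
  x = λ² - 22 - 15 = 625 - 37 ≡ 30; y = λ·(22 - 30) - 16 ≡ 1. → (30, 1)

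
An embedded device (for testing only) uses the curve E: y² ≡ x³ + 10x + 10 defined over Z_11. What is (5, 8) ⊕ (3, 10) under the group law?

(4, 2)

(5, 8) + (3, 10). λ = (10 - 8)/(3 - 5) ≡ 2/9 mod 11. 9⁻¹ ≡ 5 (mod 11), so λ ≡ 10.
  x = λ² - 5 - 3 = 100 - 8 ≡ 4; y = λ·(5 - 4) - 8 ≡ 2. → (4, 2)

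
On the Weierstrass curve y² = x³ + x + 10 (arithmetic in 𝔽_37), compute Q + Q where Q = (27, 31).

tangent at (27, 31): λ = (3·27² + 1)/(2·31) ≡ 5/25. 25⁻¹ ≡ 3 (mod 37), so λ ≡ 5·3 ≡ 15.
  x = λ² - 27 - 27 = 225 - 54 ≡ 23; y = λ·(27 - 23) - 31 ≡ 29. → (23, 29)

(23, 29)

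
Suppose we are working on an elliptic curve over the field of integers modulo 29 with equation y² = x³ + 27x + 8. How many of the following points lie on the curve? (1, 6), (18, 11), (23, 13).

(1, 6): 6² ≡ 7, rhs ≡ 7 → on.
(18, 11): 11² ≡ 5, rhs ≡ 4 → off.
(23, 13): 13² ≡ 24, rhs ≡ 7 → off.

1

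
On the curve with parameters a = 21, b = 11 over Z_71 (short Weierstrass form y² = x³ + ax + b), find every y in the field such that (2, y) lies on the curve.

x³ + 21x + 11 = 61 ≡ 61 (mod 71).
61 is a non-residue mod 71; no y exists.

none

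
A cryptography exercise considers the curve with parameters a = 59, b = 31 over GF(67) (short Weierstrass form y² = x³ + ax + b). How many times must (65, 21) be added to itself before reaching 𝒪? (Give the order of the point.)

2P: tangent at (65, 21): λ = (3·65² + 59)/(2·21) ≡ 4/42. 42⁻¹ ≡ 8 (mod 67), so λ ≡ 4·8 ≡ 32.
  x = λ² - 65 - 65 = 1024 - 130 ≡ 23; y = λ·(65 - 23) - 21 ≡ 50. → (23, 50)
3P: (23, 50) + (65, 21). λ = (21 - 50)/(65 - 23) ≡ 38/42 mod 67. 42⁻¹ ≡ 8 (mod 67), so λ ≡ 36.
  x = λ² - 23 - 65 = 1296 - 88 ≡ 2; y = λ·(23 - 2) - 50 ≡ 36. → (2, 36)
4P: (2, 36) + (65, 21). λ = (21 - 36)/(65 - 2) ≡ 52/63 mod 67. 63⁻¹ ≡ 50 (mod 67) since 63·50 = 3150 ≡ 1, so λ ≡ 54.
  x = λ² - 2 - 65 = 2916 - 67 ≡ 35; y = λ·(2 - 35) - 36 ≡ 58. → (35, 58)
5P: (35, 58) + (65, 21). λ = (21 - 58)/(65 - 35) ≡ 30/30 mod 67. 30⁻¹ ≡ 38 (mod 67), so λ ≡ 1.
  x = λ² - 35 - 65 = 1 - 100 ≡ 35; y = λ·(35 - 35) - 58 ≡ 9. → (35, 9)
6P: (35, 9) + (65, 21). λ = (21 - 9)/(65 - 35) ≡ 12/30 mod 67. 30⁻¹ ≡ 38 (mod 67) since 30·38 = 1140 ≡ 1, so λ ≡ 54.
  x = λ² - 35 - 65 = 2916 - 100 ≡ 2; y = λ·(35 - 2) - 9 ≡ 31. → (2, 31)
7P: (2, 31) + (65, 21). λ = (21 - 31)/(65 - 2) ≡ 57/63 mod 67. 63⁻¹ ≡ 50 (mod 67), so λ ≡ 36.
  x = λ² - 2 - 65 = 1296 - 67 ≡ 23; y = λ·(2 - 23) - 31 ≡ 17. → (23, 17)
8P: (23, 17) + (65, 21). λ = (21 - 17)/(65 - 23) ≡ 4/42 mod 67. 42⁻¹ ≡ 8 (mod 67), so λ ≡ 32.
  x = λ² - 23 - 65 = 1024 - 88 ≡ 65; y = λ·(23 - 65) - 17 ≡ 46. → (65, 46)
9P: (65, 46) + (65, 21): same x and y₁ ≡ -y₂, so the sum is 𝒪.
9P = 𝒪, so the order is 9.

9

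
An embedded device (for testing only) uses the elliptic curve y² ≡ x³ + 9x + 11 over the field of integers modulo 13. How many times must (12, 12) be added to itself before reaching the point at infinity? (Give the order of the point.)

2P: tangent at (12, 12): λ = (3·12² + 9)/(2·12) ≡ 12/11. 11⁻¹ ≡ 6 (mod 13) since 11·6 = 66 ≡ 1, so λ ≡ 12·6 ≡ 7.
  x = λ² - 12 - 12 = 49 - 24 ≡ 12; y = λ·(12 - 12) - 12 ≡ 1. → (12, 1)
3P: (12, 1) + (12, 12): same x and y₁ ≡ -y₂, so the sum is the point at infinity.
3P = the point at infinity, so the order is 3.

3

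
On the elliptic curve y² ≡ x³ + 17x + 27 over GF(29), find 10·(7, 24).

Write P = (7, 24).
Repeated addition: build up to 10P.
2P: tangent at (7, 24): λ = (3·7² + 17)/(2·24) ≡ 19/19. 19⁻¹ ≡ 26 (mod 29), so λ ≡ 19·26 ≡ 1.
  x = λ² - 7 - 7 = 1 - 14 ≡ 16; y = λ·(7 - 16) - 24 ≡ 25. → (16, 25)
3P: (16, 25) + (7, 24). λ = (24 - 25)/(7 - 16) ≡ 28/20 mod 29. 20⁻¹ ≡ 16 (mod 29) since 20·16 = 320 ≡ 1, so λ ≡ 13.
  x = λ² - 16 - 7 = 169 - 23 ≡ 1; y = λ·(16 - 1) - 25 ≡ 25. → (1, 25)
4P: (1, 25) + (7, 24). λ = (24 - 25)/(7 - 1) ≡ 28/6 mod 29. 6⁻¹ ≡ 5 (mod 29), so λ ≡ 24.
  x = λ² - 1 - 7 = 576 - 8 ≡ 17; y = λ·(1 - 17) - 25 ≡ 26. → (17, 26)
5P: (17, 26) + (7, 24). λ = (24 - 26)/(7 - 17) ≡ 27/19 mod 29. 19⁻¹ ≡ 26 (mod 29) since 19·26 = 494 ≡ 1, so λ ≡ 6.
  x = λ² - 17 - 7 = 36 - 24 ≡ 12; y = λ·(17 - 12) - 26 ≡ 4. → (12, 4)
6P: (12, 4) + (7, 24). λ = (24 - 4)/(7 - 12) ≡ 20/24 mod 29. 24⁻¹ ≡ 23 (mod 29) since 24·23 = 552 ≡ 1, so λ ≡ 25.
  x = λ² - 12 - 7 = 625 - 19 ≡ 26; y = λ·(12 - 26) - 4 ≡ 23. → (26, 23)
7P: (26, 23) + (7, 24). λ = (24 - 23)/(7 - 26) ≡ 1/10 mod 29. 10⁻¹ ≡ 3 (mod 29) since 10·3 = 30 ≡ 1, so λ ≡ 3.
  x = λ² - 26 - 7 = 9 - 33 ≡ 5; y = λ·(26 - 5) - 23 ≡ 11. → (5, 11)
8P: (5, 11) + (7, 24). λ = (24 - 11)/(7 - 5) ≡ 13/2 mod 29. 2⁻¹ ≡ 15 (mod 29), so λ ≡ 21.
  x = λ² - 5 - 7 = 441 - 12 ≡ 23; y = λ·(5 - 23) - 11 ≡ 17. → (23, 17)
9P: (23, 17) + (7, 24). λ = (24 - 17)/(7 - 23) ≡ 7/13 mod 29. 13⁻¹ ≡ 9 (mod 29), so λ ≡ 5.
  x = λ² - 23 - 7 = 25 - 30 ≡ 24; y = λ·(23 - 24) - 17 ≡ 7. → (24, 7)
10P: (24, 7) + (7, 24). λ = (24 - 7)/(7 - 24) ≡ 17/12 mod 29. 12⁻¹ ≡ 17 (mod 29) since 12·17 = 204 ≡ 1, so λ ≡ 28.
  x = λ² - 24 - 7 = 784 - 31 ≡ 28; y = λ·(24 - 28) - 7 ≡ 26. → (28, 26)

(28, 26)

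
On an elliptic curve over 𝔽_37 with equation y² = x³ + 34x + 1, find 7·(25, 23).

Write G = (25, 23).
Double-and-add on 7 = (111)₂. Start with G = (25, 23) for the leading 1-bit.
double: tangent at (25, 23): λ = (3·25² + 34)/(2·23) ≡ 22/9. 9⁻¹ ≡ 33 (mod 37), so λ ≡ 22·33 ≡ 23.
  x = λ² - 25 - 25 = 529 - 50 ≡ 35; y = λ·(25 - 35) - 23 ≡ 6. → (35, 6)
add G: (35, 6) + (25, 23). λ = (23 - 6)/(25 - 35) ≡ 17/27 mod 37. 27⁻¹ ≡ 11 (mod 37) since 27·11 = 297 ≡ 1, so λ ≡ 2.
  x = λ² - 35 - 25 = 4 - 60 ≡ 18; y = λ·(35 - 18) - 6 ≡ 28. → (18, 28)
double: tangent at (18, 28): λ = (3·18² + 34)/(2·28) ≡ 7/19. 19⁻¹ ≡ 2 (mod 37), so λ ≡ 7·2 ≡ 14.
  x = λ² - 18 - 18 = 196 - 36 ≡ 12; y = λ·(18 - 12) - 28 ≡ 19. → (12, 19)
add G: (12, 19) + (25, 23). λ = (23 - 19)/(25 - 12) ≡ 4/13 mod 37. 13⁻¹ ≡ 20 (mod 37) since 13·20 = 260 ≡ 1, so λ ≡ 6.
  x = λ² - 12 - 25 = 36 - 37 ≡ 36; y = λ·(12 - 36) - 19 ≡ 22. → (36, 22)

(36, 22)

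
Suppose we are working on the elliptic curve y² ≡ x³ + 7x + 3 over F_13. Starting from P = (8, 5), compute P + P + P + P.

(2, 8)

Repeated addition: build up to 4P.
2P: tangent at (8, 5): λ = (3·8² + 7)/(2·5) ≡ 4/10. 10⁻¹ ≡ 4 (mod 13), so λ ≡ 4·4 ≡ 3.
  x = λ² - 8 - 8 = 9 - 16 ≡ 6; y = λ·(8 - 6) - 5 ≡ 1. → (6, 1)
3P: (6, 1) + (8, 5). λ = (5 - 1)/(8 - 6) ≡ 4/2 mod 13. 2⁻¹ ≡ 7 (mod 13), so λ ≡ 2.
  x = λ² - 6 - 8 = 4 - 14 ≡ 3; y = λ·(6 - 3) - 1 ≡ 5. → (3, 5)
4P: (3, 5) + (8, 5). λ = (5 - 5)/(8 - 3) ≡ 0/5 mod 13. 5⁻¹ ≡ 8 (mod 13), so λ ≡ 0.
  x = λ² - 3 - 8 = 0 - 11 ≡ 2; y = λ·(3 - 2) - 5 ≡ 8. → (2, 8)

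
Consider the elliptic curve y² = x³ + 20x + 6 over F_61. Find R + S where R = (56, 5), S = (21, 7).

(56, 5) + (21, 7). λ = (7 - 5)/(21 - 56) ≡ 2/26 mod 61. 26⁻¹ ≡ 54 (mod 61) since 26·54 = 1404 ≡ 1, so λ ≡ 47.
  x = λ² - 56 - 21 = 2209 - 77 ≡ 58; y = λ·(56 - 58) - 5 ≡ 23. → (58, 23)

(58, 23)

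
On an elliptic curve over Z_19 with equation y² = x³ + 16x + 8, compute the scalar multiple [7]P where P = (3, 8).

(17, 14)

Double-and-add on 7 = (111)₂. Start with P = (3, 8) for the leading 1-bit.
double: tangent at (3, 8): λ = (3·3² + 16)/(2·8) ≡ 5/16. 16⁻¹ ≡ 6 (mod 19), so λ ≡ 5·6 ≡ 11.
  x = λ² - 3 - 3 = 121 - 6 ≡ 1; y = λ·(3 - 1) - 8 ≡ 14. → (1, 14)
add P: (1, 14) + (3, 8). λ = (8 - 14)/(3 - 1) ≡ 13/2 mod 19. 2⁻¹ ≡ 10 (mod 19), so λ ≡ 16.
  x = λ² - 1 - 3 = 256 - 4 ≡ 5; y = λ·(1 - 5) - 14 ≡ 17. → (5, 17)
double: tangent at (5, 17): λ = (3·5² + 16)/(2·17) ≡ 15/15. 15⁻¹ ≡ 14 (mod 19) since 15·14 = 210 ≡ 1, so λ ≡ 15·14 ≡ 1.
  x = λ² - 5 - 5 = 1 - 10 ≡ 10; y = λ·(5 - 10) - 17 ≡ 16. → (10, 16)
add P: (10, 16) + (3, 8). λ = (8 - 16)/(3 - 10) ≡ 11/12 mod 19. 12⁻¹ ≡ 8 (mod 19), so λ ≡ 12.
  x = λ² - 10 - 3 = 144 - 13 ≡ 17; y = λ·(10 - 17) - 16 ≡ 14. → (17, 14)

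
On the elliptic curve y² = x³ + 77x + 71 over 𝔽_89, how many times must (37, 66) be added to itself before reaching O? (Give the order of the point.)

2P: tangent at (37, 66): λ = (3·37² + 77)/(2·66) ≡ 1/43. 43⁻¹ ≡ 29 (mod 89), so λ ≡ 1·29 ≡ 29.
  x = λ² - 37 - 37 = 841 - 74 ≡ 55; y = λ·(37 - 55) - 66 ≡ 35. → (55, 35)
3P: (55, 35) + (37, 66). λ = (66 - 35)/(37 - 55) ≡ 31/71 mod 89. 71⁻¹ ≡ 84 (mod 89) since 71·84 = 5964 ≡ 1, so λ ≡ 23.
  x = λ² - 55 - 37 = 529 - 92 ≡ 81; y = λ·(55 - 81) - 35 ≡ 79. → (81, 79)
4P: (81, 79) + (37, 66). λ = (66 - 79)/(37 - 81) ≡ 76/45 mod 89. 45⁻¹ ≡ 2 (mod 89) since 45·2 = 90 ≡ 1, so λ ≡ 63.
  x = λ² - 81 - 37 = 3969 - 118 ≡ 24; y = λ·(81 - 24) - 79 ≡ 41. → (24, 41)
5P: (24, 41) + (37, 66). λ = (66 - 41)/(37 - 24) ≡ 25/13 mod 89. 13⁻¹ ≡ 48 (mod 89) since 13·48 = 624 ≡ 1, so λ ≡ 43.
  x = λ² - 24 - 37 = 1849 - 61 ≡ 8; y = λ·(24 - 8) - 41 ≡ 24. → (8, 24)
6P: (8, 24) + (37, 66). λ = (66 - 24)/(37 - 8) ≡ 42/29 mod 89. 29⁻¹ ≡ 43 (mod 89) since 29·43 = 1247 ≡ 1, so λ ≡ 26.
  x = λ² - 8 - 37 = 676 - 45 ≡ 8; y = λ·(8 - 8) - 24 ≡ 65. → (8, 65)
7P: (8, 65) + (37, 66). λ = (66 - 65)/(37 - 8) ≡ 1/29 mod 89. 29⁻¹ ≡ 43 (mod 89), so λ ≡ 43.
  x = λ² - 8 - 37 = 1849 - 45 ≡ 24; y = λ·(8 - 24) - 65 ≡ 48. → (24, 48)
8P: (24, 48) + (37, 66). λ = (66 - 48)/(37 - 24) ≡ 18/13 mod 89. 13⁻¹ ≡ 48 (mod 89), so λ ≡ 63.
  x = λ² - 24 - 37 = 3969 - 61 ≡ 81; y = λ·(24 - 81) - 48 ≡ 10. → (81, 10)
9P: (81, 10) + (37, 66). λ = (66 - 10)/(37 - 81) ≡ 56/45 mod 89. 45⁻¹ ≡ 2 (mod 89), so λ ≡ 23.
  x = λ² - 81 - 37 = 529 - 118 ≡ 55; y = λ·(81 - 55) - 10 ≡ 54. → (55, 54)
10P: (55, 54) + (37, 66). λ = (66 - 54)/(37 - 55) ≡ 12/71 mod 89. 71⁻¹ ≡ 84 (mod 89), so λ ≡ 29.
  x = λ² - 55 - 37 = 841 - 92 ≡ 37; y = λ·(55 - 37) - 54 ≡ 23. → (37, 23)
11P: (37, 23) + (37, 66): same x and y₁ ≡ -y₂, so the sum is O.
11P = O, so the order is 11.

11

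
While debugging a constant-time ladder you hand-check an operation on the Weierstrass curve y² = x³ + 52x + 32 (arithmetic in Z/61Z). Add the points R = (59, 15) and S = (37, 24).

(21, 36)

(59, 15) + (37, 24). λ = (24 - 15)/(37 - 59) ≡ 9/39 mod 61. 39⁻¹ ≡ 36 (mod 61), so λ ≡ 19.
  x = λ² - 59 - 37 = 361 - 96 ≡ 21; y = λ·(59 - 21) - 15 ≡ 36. → (21, 36)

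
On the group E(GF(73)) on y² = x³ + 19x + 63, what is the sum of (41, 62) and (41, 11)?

O

The two points share x = 41 and their y-coordinates satisfy 62 + 11 ≡ 0 (mod 73), so they are inverses. Their sum is O.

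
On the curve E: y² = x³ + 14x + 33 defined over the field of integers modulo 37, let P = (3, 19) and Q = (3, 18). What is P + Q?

O

The two points share x = 3 and their y-coordinates satisfy 19 + 18 ≡ 0 (mod 37), so they are inverses. Their sum is O.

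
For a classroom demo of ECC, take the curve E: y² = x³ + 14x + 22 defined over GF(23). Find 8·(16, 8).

Write P = (16, 8).
Double-and-add on 8 = (1000)₂. Start with P = (16, 8) for the leading 1-bit.
double: tangent at (16, 8): λ = (3·16² + 14)/(2·8) ≡ 0/16. 16⁻¹ ≡ 13 (mod 23), so λ ≡ 0·13 ≡ 0.
  x = λ² - 16 - 16 = 0 - 32 ≡ 14; y = λ·(16 - 14) - 8 ≡ 15. → (14, 15)
double: tangent at (14, 15): λ = (3·14² + 14)/(2·15) ≡ 4/7. 7⁻¹ ≡ 10 (mod 23), so λ ≡ 4·10 ≡ 17.
  x = λ² - 14 - 14 = 289 - 28 ≡ 8; y = λ·(14 - 8) - 15 ≡ 18. → (8, 18)
double: tangent at (8, 18): λ = (3·8² + 14)/(2·18) ≡ 22/13. 13⁻¹ ≡ 16 (mod 23) since 13·16 = 208 ≡ 1, so λ ≡ 22·16 ≡ 7.
  x = λ² - 8 - 8 = 49 - 16 ≡ 10; y = λ·(8 - 10) - 18 ≡ 14. → (10, 14)

(10, 14)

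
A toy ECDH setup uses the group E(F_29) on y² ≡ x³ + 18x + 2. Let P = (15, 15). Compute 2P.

tangent at (15, 15): λ = (3·15² + 18)/(2·15) ≡ 26/1. 1⁻¹ ≡ 1 (mod 29), so λ ≡ 26·1 ≡ 26.
  x = λ² - 15 - 15 = 676 - 30 ≡ 8; y = λ·(15 - 8) - 15 ≡ 22. → (8, 22)

(8, 22)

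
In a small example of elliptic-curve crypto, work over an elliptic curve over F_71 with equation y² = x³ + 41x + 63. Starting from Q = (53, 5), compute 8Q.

Double-and-add on 8 = (1000)₂. Start with Q = (53, 5) for the leading 1-bit.
double: tangent at (53, 5): λ = (3·53² + 41)/(2·5) ≡ 19/10. 10⁻¹ ≡ 64 (mod 71), so λ ≡ 19·64 ≡ 9.
  x = λ² - 53 - 53 = 81 - 106 ≡ 46; y = λ·(53 - 46) - 5 ≡ 58. → (46, 58)
double: tangent at (46, 58): λ = (3·46² + 41)/(2·58) ≡ 70/45. 45⁻¹ ≡ 30 (mod 71), so λ ≡ 70·30 ≡ 41.
  x = λ² - 46 - 46 = 1681 - 92 ≡ 27; y = λ·(46 - 27) - 58 ≡ 11. → (27, 11)
double: tangent at (27, 11): λ = (3·27² + 41)/(2·11) ≡ 27/22. 22⁻¹ ≡ 42 (mod 71) since 22·42 = 924 ≡ 1, so λ ≡ 27·42 ≡ 69.
  x = λ² - 27 - 27 = 4761 - 54 ≡ 21; y = λ·(27 - 21) - 11 ≡ 48. → (21, 48)

(21, 48)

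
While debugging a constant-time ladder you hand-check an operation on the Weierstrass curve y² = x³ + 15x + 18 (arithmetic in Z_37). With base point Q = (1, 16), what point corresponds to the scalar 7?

Double-and-add on 7 = (111)₂. Start with Q = (1, 16) for the leading 1-bit.
double: tangent at (1, 16): λ = (3·1² + 15)/(2·16) ≡ 18/32. 32⁻¹ ≡ 22 (mod 37) since 32·22 = 704 ≡ 1, so λ ≡ 18·22 ≡ 26.
  x = λ² - 1 - 1 = 676 - 2 ≡ 8; y = λ·(1 - 8) - 16 ≡ 24. → (8, 24)
add Q: (8, 24) + (1, 16). λ = (16 - 24)/(1 - 8) ≡ 29/30 mod 37. 30⁻¹ ≡ 21 (mod 37), so λ ≡ 17.
  x = λ² - 8 - 1 = 289 - 9 ≡ 21; y = λ·(8 - 21) - 24 ≡ 14. → (21, 14)
double: tangent at (21, 14): λ = (3·21² + 15)/(2·14) ≡ 6/28. 28⁻¹ ≡ 4 (mod 37), so λ ≡ 6·4 ≡ 24.
  x = λ² - 21 - 21 = 576 - 42 ≡ 16; y = λ·(21 - 16) - 14 ≡ 32. → (16, 32)
add Q: (16, 32) + (1, 16). λ = (16 - 32)/(1 - 16) ≡ 21/22 mod 37. 22⁻¹ ≡ 32 (mod 37) since 22·32 = 704 ≡ 1, so λ ≡ 6.
  x = λ² - 16 - 1 = 36 - 17 ≡ 19; y = λ·(16 - 19) - 32 ≡ 24. → (19, 24)

(19, 24)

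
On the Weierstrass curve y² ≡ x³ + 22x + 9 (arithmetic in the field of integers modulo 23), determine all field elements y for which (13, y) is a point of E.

x³ + 22x + 9 = 2492 ≡ 8 (mod 23).
Square roots of 8 mod 23: 10 and 13 (since 10² = 100 ≡ 8).

10, 13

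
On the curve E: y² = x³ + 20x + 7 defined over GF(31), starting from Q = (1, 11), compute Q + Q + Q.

(21, 27)

Repeated addition: build up to 3Q.
2Q: tangent at (1, 11): λ = (3·1² + 20)/(2·11) ≡ 23/22. 22⁻¹ ≡ 24 (mod 31) since 22·24 = 528 ≡ 1, so λ ≡ 23·24 ≡ 25.
  x = λ² - 1 - 1 = 625 - 2 ≡ 3; y = λ·(1 - 3) - 11 ≡ 1. → (3, 1)
3Q: (3, 1) + (1, 11). λ = (11 - 1)/(1 - 3) ≡ 10/29 mod 31. 29⁻¹ ≡ 15 (mod 31), so λ ≡ 26.
  x = λ² - 3 - 1 = 676 - 4 ≡ 21; y = λ·(3 - 21) - 1 ≡ 27. → (21, 27)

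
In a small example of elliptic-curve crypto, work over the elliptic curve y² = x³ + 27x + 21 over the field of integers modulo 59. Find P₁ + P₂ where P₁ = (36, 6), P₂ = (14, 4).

(36, 6) + (14, 4). λ = (4 - 6)/(14 - 36) ≡ 57/37 mod 59. 37⁻¹ ≡ 8 (mod 59), so λ ≡ 43.
  x = λ² - 36 - 14 = 1849 - 50 ≡ 29; y = λ·(36 - 29) - 6 ≡ 0. → (29, 0)

(29, 0)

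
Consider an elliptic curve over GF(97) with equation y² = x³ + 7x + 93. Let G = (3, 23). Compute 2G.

(16, 18)

tangent at (3, 23): λ = (3·3² + 7)/(2·23) ≡ 34/46. 46⁻¹ ≡ 19 (mod 97) since 46·19 = 874 ≡ 1, so λ ≡ 34·19 ≡ 64.
  x = λ² - 3 - 3 = 4096 - 6 ≡ 16; y = λ·(3 - 16) - 23 ≡ 18. → (16, 18)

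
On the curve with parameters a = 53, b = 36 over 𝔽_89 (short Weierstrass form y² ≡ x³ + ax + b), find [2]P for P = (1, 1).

tangent at (1, 1): λ = (3·1² + 53)/(2·1) ≡ 56/2. 2⁻¹ ≡ 45 (mod 89) since 2·45 = 90 ≡ 1, so λ ≡ 56·45 ≡ 28.
  x = λ² - 1 - 1 = 784 - 2 ≡ 70; y = λ·(1 - 70) - 1 ≡ 25. → (70, 25)

(70, 25)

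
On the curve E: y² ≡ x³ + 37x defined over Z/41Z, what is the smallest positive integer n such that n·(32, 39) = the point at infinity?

2P: tangent at (32, 39): λ = (3·32² + 37)/(2·39) ≡ 34/37. 37⁻¹ ≡ 10 (mod 41) since 37·10 = 370 ≡ 1, so λ ≡ 34·10 ≡ 12.
  x = λ² - 32 - 32 = 144 - 64 ≡ 39; y = λ·(32 - 39) - 39 ≡ 0. → (39, 0)
3P: (39, 0) + (32, 39). λ = (39 - 0)/(32 - 39) ≡ 39/34 mod 41. 34⁻¹ ≡ 35 (mod 41), so λ ≡ 12.
  x = λ² - 39 - 32 = 144 - 71 ≡ 32; y = λ·(39 - 32) - 0 ≡ 2. → (32, 2)
4P: (32, 2) + (32, 39): same x and y₁ ≡ -y₂, so the sum is the point at infinity.
4P = the point at infinity, so the order is 4.

4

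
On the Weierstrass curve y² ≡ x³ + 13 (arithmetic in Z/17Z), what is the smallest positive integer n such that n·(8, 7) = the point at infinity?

6

2P: tangent at (8, 7): λ = (3·8² + 0)/(2·7) ≡ 5/14. 14⁻¹ ≡ 11 (mod 17) since 14·11 = 154 ≡ 1, so λ ≡ 5·11 ≡ 4.
  x = λ² - 8 - 8 = 16 - 16 ≡ 0; y = λ·(8 - 0) - 7 ≡ 8. → (0, 8)
3P: (0, 8) + (8, 7). λ = (7 - 8)/(8 - 0) ≡ 16/8 mod 17. 8⁻¹ ≡ 15 (mod 17), so λ ≡ 2.
  x = λ² - 0 - 8 = 4 - 8 ≡ 13; y = λ·(0 - 13) - 8 ≡ 0. → (13, 0)
4P: (13, 0) + (8, 7). λ = (7 - 0)/(8 - 13) ≡ 7/12 mod 17. 12⁻¹ ≡ 10 (mod 17) since 12·10 = 120 ≡ 1, so λ ≡ 2.
  x = λ² - 13 - 8 = 4 - 21 ≡ 0; y = λ·(13 - 0) - 0 ≡ 9. → (0, 9)
5P: (0, 9) + (8, 7). λ = (7 - 9)/(8 - 0) ≡ 15/8 mod 17. 8⁻¹ ≡ 15 (mod 17), so λ ≡ 4.
  x = λ² - 0 - 8 = 16 - 8 ≡ 8; y = λ·(0 - 8) - 9 ≡ 10. → (8, 10)
6P: (8, 10) + (8, 7): same x and y₁ ≡ -y₂, so the sum is the point at infinity.
6P = the point at infinity, so the order is 6.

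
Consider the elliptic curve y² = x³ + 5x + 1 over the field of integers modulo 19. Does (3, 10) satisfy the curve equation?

yes

y² = 10² ≡ 5; x³ + 5x + 1 = 43 ≡ 5 (mod 19). 5 = 5.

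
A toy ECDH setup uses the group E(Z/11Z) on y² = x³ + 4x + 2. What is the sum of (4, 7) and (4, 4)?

The two points share x = 4 and their y-coordinates satisfy 7 + 4 ≡ 0 (mod 11), so they are inverses. Their sum is O.

O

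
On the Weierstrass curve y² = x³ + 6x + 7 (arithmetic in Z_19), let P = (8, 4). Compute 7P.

Repeated addition: build up to 7P.
2P: tangent at (8, 4): λ = (3·8² + 6)/(2·4) ≡ 8/8. 8⁻¹ ≡ 12 (mod 19), so λ ≡ 8·12 ≡ 1.
  x = λ² - 8 - 8 = 1 - 16 ≡ 4; y = λ·(8 - 4) - 4 ≡ 0. → (4, 0)
3P: (4, 0) + (8, 4). λ = (4 - 0)/(8 - 4) ≡ 4/4 mod 19. 4⁻¹ ≡ 5 (mod 19), so λ ≡ 1.
  x = λ² - 4 - 8 = 1 - 12 ≡ 8; y = λ·(4 - 8) - 0 ≡ 15. → (8, 15)
4P: (8, 15) + (8, 4): same x and y₁ ≡ -y₂, so the sum is ∞.
5P: ∞ + (8, 4) = (8, 4) (identity).
6P: tangent at (8, 4): λ = (3·8² + 6)/(2·4) ≡ 8/8. 8⁻¹ ≡ 12 (mod 19), so λ ≡ 8·12 ≡ 1.
  x = λ² - 8 - 8 = 1 - 16 ≡ 4; y = λ·(8 - 4) - 4 ≡ 0. → (4, 0)
7P: (4, 0) + (8, 4). λ = (4 - 0)/(8 - 4) ≡ 4/4 mod 19. 4⁻¹ ≡ 5 (mod 19), so λ ≡ 1.
  x = λ² - 4 - 8 = 1 - 12 ≡ 8; y = λ·(4 - 8) - 0 ≡ 15. → (8, 15)

(8, 15)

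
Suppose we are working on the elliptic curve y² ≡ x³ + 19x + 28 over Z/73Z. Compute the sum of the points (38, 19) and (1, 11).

(71, 37)

(38, 19) + (1, 11). λ = (11 - 19)/(1 - 38) ≡ 65/36 mod 73. 36⁻¹ ≡ 71 (mod 73) since 36·71 = 2556 ≡ 1, so λ ≡ 16.
  x = λ² - 38 - 1 = 256 - 39 ≡ 71; y = λ·(38 - 71) - 19 ≡ 37. → (71, 37)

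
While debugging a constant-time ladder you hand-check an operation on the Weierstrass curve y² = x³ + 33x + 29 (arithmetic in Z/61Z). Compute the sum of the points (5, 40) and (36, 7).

(5, 40) + (36, 7). λ = (7 - 40)/(36 - 5) ≡ 28/31 mod 61. 31⁻¹ ≡ 2 (mod 61), so λ ≡ 56.
  x = λ² - 5 - 36 = 3136 - 41 ≡ 45; y = λ·(5 - 45) - 40 ≡ 38. → (45, 38)

(45, 38)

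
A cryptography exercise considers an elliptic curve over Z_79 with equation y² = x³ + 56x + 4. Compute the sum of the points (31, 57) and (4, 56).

(66, 9)

(31, 57) + (4, 56). λ = (56 - 57)/(4 - 31) ≡ 78/52 mod 79. 52⁻¹ ≡ 38 (mod 79), so λ ≡ 41.
  x = λ² - 31 - 4 = 1681 - 35 ≡ 66; y = λ·(31 - 66) - 57 ≡ 9. → (66, 9)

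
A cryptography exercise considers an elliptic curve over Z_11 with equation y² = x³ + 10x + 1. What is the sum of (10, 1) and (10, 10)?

The two points share x = 10 and their y-coordinates satisfy 1 + 10 ≡ 0 (mod 11), so they are inverses. Their sum is the point at infinity.

O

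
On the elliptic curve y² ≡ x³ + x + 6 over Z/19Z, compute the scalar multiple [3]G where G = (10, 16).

(12, 6)

Repeated addition: build up to 3G.
2G: tangent at (10, 16): λ = (3·10² + 1)/(2·16) ≡ 16/13. 13⁻¹ ≡ 3 (mod 19), so λ ≡ 16·3 ≡ 10.
  x = λ² - 10 - 10 = 100 - 20 ≡ 4; y = λ·(10 - 4) - 16 ≡ 6. → (4, 6)
3G: (4, 6) + (10, 16). λ = (16 - 6)/(10 - 4) ≡ 10/6 mod 19. 6⁻¹ ≡ 16 (mod 19), so λ ≡ 8.
  x = λ² - 4 - 10 = 64 - 14 ≡ 12; y = λ·(4 - 12) - 6 ≡ 6. → (12, 6)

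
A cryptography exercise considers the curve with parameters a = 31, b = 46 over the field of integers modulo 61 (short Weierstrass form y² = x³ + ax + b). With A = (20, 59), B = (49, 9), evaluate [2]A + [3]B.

First 2A:
Repeated addition: build up to 2A.
2A: tangent at (20, 59): λ = (3·20² + 31)/(2·59) ≡ 11/57. 57⁻¹ ≡ 15 (mod 61), so λ ≡ 11·15 ≡ 43.
  x = λ² - 20 - 20 = 1849 - 40 ≡ 40; y = λ·(20 - 40) - 59 ≡ 57. → (40, 57)
2A = (40, 57).
Next 3B:
Repeated addition: build up to 3B.
2B: tangent at (49, 9): λ = (3·49² + 31)/(2·9) ≡ 36/18. 18⁻¹ ≡ 17 (mod 61) since 18·17 = 306 ≡ 1, so λ ≡ 36·17 ≡ 2.
  x = λ² - 49 - 49 = 4 - 98 ≡ 28; y = λ·(49 - 28) - 9 ≡ 33. → (28, 33)
3B: (28, 33) + (49, 9). λ = (9 - 33)/(49 - 28) ≡ 37/21 mod 61. 21⁻¹ ≡ 32 (mod 61), so λ ≡ 25.
  x = λ² - 28 - 49 = 625 - 77 ≡ 60; y = λ·(28 - 60) - 33 ≡ 21. → (60, 21)
3B = (60, 21).
Finally 2A + 3B:
(40, 57) + (60, 21). λ = (21 - 57)/(60 - 40) ≡ 25/20 mod 61. 20⁻¹ ≡ 58 (mod 61) since 20·58 = 1160 ≡ 1, so λ ≡ 47.
  x = λ² - 40 - 60 = 2209 - 100 ≡ 35; y = λ·(40 - 35) - 57 ≡ 56. → (35, 56)

(35, 56)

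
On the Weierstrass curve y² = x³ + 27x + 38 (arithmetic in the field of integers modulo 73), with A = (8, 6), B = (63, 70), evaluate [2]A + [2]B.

First 2A:
Repeated addition: build up to 2A.
2A: tangent at (8, 6): λ = (3·8² + 27)/(2·6) ≡ 0/12. 12⁻¹ ≡ 67 (mod 73), so λ ≡ 0·67 ≡ 0.
  x = λ² - 8 - 8 = 0 - 16 ≡ 57; y = λ·(8 - 57) - 6 ≡ 67. → (57, 67)
2A = (57, 67).
Next 2B:
Repeated addition: build up to 2B.
2B: tangent at (63, 70): λ = (3·63² + 27)/(2·70) ≡ 35/67. 67⁻¹ ≡ 12 (mod 73), so λ ≡ 35·12 ≡ 55.
  x = λ² - 63 - 63 = 3025 - 126 ≡ 52; y = λ·(63 - 52) - 70 ≡ 24. → (52, 24)
2B = (52, 24).
Finally 2A + 2B:
(57, 67) + (52, 24). λ = (24 - 67)/(52 - 57) ≡ 30/68 mod 73. 68⁻¹ ≡ 29 (mod 73) since 68·29 = 1972 ≡ 1, so λ ≡ 67.
  x = λ² - 57 - 52 = 4489 - 109 ≡ 0; y = λ·(57 - 0) - 67 ≡ 29. → (0, 29)

(0, 29)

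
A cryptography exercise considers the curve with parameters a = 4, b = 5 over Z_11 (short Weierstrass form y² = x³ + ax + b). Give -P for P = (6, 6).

(6, 5)

-(6, 6) = (6, -6 mod 11) = (6, 5).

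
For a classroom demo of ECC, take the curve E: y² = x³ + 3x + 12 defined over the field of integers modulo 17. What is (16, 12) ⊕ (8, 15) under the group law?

(16, 12) + (8, 15). λ = (15 - 12)/(8 - 16) ≡ 3/9 mod 17. 9⁻¹ ≡ 2 (mod 17) since 9·2 = 18 ≡ 1, so λ ≡ 6.
  x = λ² - 16 - 8 = 36 - 24 ≡ 12; y = λ·(16 - 12) - 12 ≡ 12. → (12, 12)

(12, 12)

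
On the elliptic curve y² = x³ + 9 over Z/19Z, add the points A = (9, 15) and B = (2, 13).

(9, 15) + (2, 13). λ = (13 - 15)/(2 - 9) ≡ 17/12 mod 19. 12⁻¹ ≡ 8 (mod 19) since 12·8 = 96 ≡ 1, so λ ≡ 3.
  x = λ² - 9 - 2 = 9 - 11 ≡ 17; y = λ·(9 - 17) - 15 ≡ 18. → (17, 18)

(17, 18)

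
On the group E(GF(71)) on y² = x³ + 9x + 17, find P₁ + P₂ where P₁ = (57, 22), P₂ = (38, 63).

(57, 22) + (38, 63). λ = (63 - 22)/(38 - 57) ≡ 41/52 mod 71. 52⁻¹ ≡ 56 (mod 71) since 52·56 = 2912 ≡ 1, so λ ≡ 24.
  x = λ² - 57 - 38 = 576 - 95 ≡ 55; y = λ·(57 - 55) - 22 ≡ 26. → (55, 26)

(55, 26)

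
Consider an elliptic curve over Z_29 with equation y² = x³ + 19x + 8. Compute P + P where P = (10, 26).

(9, 3)

tangent at (10, 26): λ = (3·10² + 19)/(2·26) ≡ 0/23. 23⁻¹ ≡ 24 (mod 29) since 23·24 = 552 ≡ 1, so λ ≡ 0·24 ≡ 0.
  x = λ² - 10 - 10 = 0 - 20 ≡ 9; y = λ·(10 - 9) - 26 ≡ 3. → (9, 3)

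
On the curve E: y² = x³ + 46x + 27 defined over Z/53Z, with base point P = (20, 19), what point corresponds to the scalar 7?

(8, 35)

Repeated addition: build up to 7P.
2P: tangent at (20, 19): λ = (3·20² + 46)/(2·19) ≡ 27/38. 38⁻¹ ≡ 7 (mod 53), so λ ≡ 27·7 ≡ 30.
  x = λ² - 20 - 20 = 900 - 40 ≡ 12; y = λ·(20 - 12) - 19 ≡ 9. → (12, 9)
3P: (12, 9) + (20, 19). λ = (19 - 9)/(20 - 12) ≡ 10/8 mod 53. 8⁻¹ ≡ 20 (mod 53) since 8·20 = 160 ≡ 1, so λ ≡ 41.
  x = λ² - 12 - 20 = 1681 - 32 ≡ 6; y = λ·(12 - 6) - 9 ≡ 25. → (6, 25)
4P: (6, 25) + (20, 19). λ = (19 - 25)/(20 - 6) ≡ 47/14 mod 53. 14⁻¹ ≡ 19 (mod 53) since 14·19 = 266 ≡ 1, so λ ≡ 45.
  x = λ² - 6 - 20 = 2025 - 26 ≡ 38; y = λ·(6 - 38) - 25 ≡ 19. → (38, 19)
5P: (38, 19) + (20, 19). λ = (19 - 19)/(20 - 38) ≡ 0/35 mod 53. 35⁻¹ ≡ 50 (mod 53) since 35·50 = 1750 ≡ 1, so λ ≡ 0.
  x = λ² - 38 - 20 = 0 - 58 ≡ 48; y = λ·(38 - 48) - 19 ≡ 34. → (48, 34)
6P: (48, 34) + (20, 19). λ = (19 - 34)/(20 - 48) ≡ 38/25 mod 53. 25⁻¹ ≡ 17 (mod 53) since 25·17 = 425 ≡ 1, so λ ≡ 10.
  x = λ² - 48 - 20 = 100 - 68 ≡ 32; y = λ·(48 - 32) - 34 ≡ 20. → (32, 20)
7P: (32, 20) + (20, 19). λ = (19 - 20)/(20 - 32) ≡ 52/41 mod 53. 41⁻¹ ≡ 22 (mod 53), so λ ≡ 31.
  x = λ² - 32 - 20 = 961 - 52 ≡ 8; y = λ·(32 - 8) - 20 ≡ 35. → (8, 35)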